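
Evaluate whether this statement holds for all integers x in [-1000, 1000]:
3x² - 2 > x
The claim fails at x = 0:
x = 0: LHS = 3·0² - 2 = -2; -2 > 0 — FAILS

Because a single integer refutes it, the statement is false.

Answer: False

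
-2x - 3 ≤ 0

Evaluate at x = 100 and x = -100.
x = 100: LHS = -2·100 - 3 = -203; -203 ≤ 0 — holds
x = -100: LHS = -2·(-100) - 3 = 197; 197 ≤ 0 — FAILS

Answer: Partially: holds for x = 100, fails for x = -100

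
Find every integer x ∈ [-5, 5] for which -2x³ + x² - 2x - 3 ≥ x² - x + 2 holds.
Holds for: {-5, -4, -3, -2}
Fails for: {-1, 0, 1, 2, 3, 4, 5}

Answer: {-5, -4, -3, -2}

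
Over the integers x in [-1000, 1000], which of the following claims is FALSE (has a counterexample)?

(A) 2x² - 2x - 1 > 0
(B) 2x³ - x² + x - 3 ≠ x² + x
(A) x = 0: LHS = 2·0² - 2·0 - 1 = -1; -1 > 0 — FAILS

(B) Track d = LHS − RHS over the integers in [-1000, 1000]. Equality would need d = 0, but d changes sign only between consecutive integers, jumping over 0:
x = 1: LHS = 2·1³ - 1² + 1 - 3 = -1, RHS = 1² + 1 = 2; -1 ≠ 2 — holds  (d = -3)
x = 2: LHS = 2·2³ - 2² + 2 - 3 = 11, RHS = 2² + 2 = 6; 11 ≠ 6 — holds  (d = 5)
Away from these crossings d keeps a constant sign, and checking every integer in [-1000, 1000] confirms d ≠ 0 throughout. Hence the two sides are never equal, so the relation holds for every integer in [-1000, 1000].

Only (A) has a counterexample.

Answer: A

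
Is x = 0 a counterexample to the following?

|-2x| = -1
Substitute x = 0 into the relation:
x = 0: LHS = |-2·0| = |0| = 0; 0 = -1 — FAILS

Since the claim fails at x = 0, this value is a counterexample.

Answer: Yes, x = 0 is a counterexample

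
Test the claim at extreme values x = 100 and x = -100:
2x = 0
x = 100: LHS = 2·100 = 200; 200 = 0 — FAILS
x = -100: LHS = 2·(-100) = -200; -200 = 0 — FAILS

Answer: No, fails for both x = 100 and x = -100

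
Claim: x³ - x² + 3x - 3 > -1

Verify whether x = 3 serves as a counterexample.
Substitute x = 3 into the relation:
x = 3: LHS = 3³ - 3² + 3·3 - 3 = 24; 24 > -1 — holds

The claim holds here, so x = 3 is not a counterexample. (A counterexample exists elsewhere, e.g. x = 0.)

Answer: No, x = 3 is not a counterexample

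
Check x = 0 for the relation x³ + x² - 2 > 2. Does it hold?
x = 0: LHS = 0³ + 0² - 2 = -2; -2 > 2 — FAILS

The relation fails at x = 0, so x = 0 is a counterexample.

Answer: No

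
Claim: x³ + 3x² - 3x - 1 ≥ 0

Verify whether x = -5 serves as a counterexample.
Substitute x = -5 into the relation:
x = -5: LHS = (-5)³ + 3·(-5)² - 3·(-5) - 1 = -36; -36 ≥ 0 — FAILS

Since the claim fails at x = -5, this value is a counterexample.

Answer: Yes, x = -5 is a counterexample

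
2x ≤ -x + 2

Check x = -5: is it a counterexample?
Substitute x = -5 into the relation:
x = -5: LHS = 2·(-5) = -10, RHS = -(-5) + 2 = 7; -10 ≤ 7 — holds

The claim holds here, so x = -5 is not a counterexample. (A counterexample exists elsewhere, e.g. x = 1.)

Answer: No, x = -5 is not a counterexample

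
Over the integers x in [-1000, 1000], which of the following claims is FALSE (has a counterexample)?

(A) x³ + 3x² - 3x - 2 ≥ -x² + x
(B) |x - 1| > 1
(A) x = 0: LHS = 0³ + 3·0² - 3·0 - 2 = -2, RHS = -0² + 0 = 0; -2 ≥ 0 — FAILS
(B) x = 0: LHS = |0 - 1| = |-1| = 1; 1 > 1 — FAILS

Answer: Both A and B are false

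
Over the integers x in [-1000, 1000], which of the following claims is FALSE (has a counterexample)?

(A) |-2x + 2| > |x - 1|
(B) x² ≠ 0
(A) x = 1: LHS = |-2·1 + 2| = |0| = 0, RHS = |1 - 1| = |0| = 0; 0 > 0 — FAILS
(B) x = 0: LHS = 0² = 0; 0 ≠ 0 — FAILS

Answer: Both A and B are false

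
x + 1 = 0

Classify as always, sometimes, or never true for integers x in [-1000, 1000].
Holds at x = -1: LHS = (-1) + 1 = 0; 0 = 0 — holds
Fails at x = 0: LHS = 0 + 1 = 1; 1 = 0 — FAILS
It is satisfied by some integers in the range but not all.

Answer: Sometimes true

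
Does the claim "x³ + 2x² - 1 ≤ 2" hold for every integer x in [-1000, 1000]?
The claim fails at x = 2:
x = 2: LHS = 2³ + 2·2² - 1 = 15; 15 ≤ 2 — FAILS

Because a single integer refutes it, the statement is false.

Answer: False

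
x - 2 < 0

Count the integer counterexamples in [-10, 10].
Counterexamples in [-10, 10]: {2, 3, 4, 5, 6, 7, 8, 9, 10}.

Counting them gives 9 values.

Answer: 9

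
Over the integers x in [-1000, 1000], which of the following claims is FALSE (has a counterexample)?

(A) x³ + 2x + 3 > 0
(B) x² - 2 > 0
(A) x = -1: LHS = (-1)³ + 2·(-1) + 3 = 0; 0 > 0 — FAILS
(B) x = 0: LHS = 0² - 2 = -2; -2 > 0 — FAILS

Answer: Both A and B are false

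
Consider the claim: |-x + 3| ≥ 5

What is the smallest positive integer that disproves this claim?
Testing positive integers:
x = 1: LHS = |-1 + 3| = |2| = 2; 2 ≥ 5 — FAILS  ← smallest positive counterexample

Answer: x = 1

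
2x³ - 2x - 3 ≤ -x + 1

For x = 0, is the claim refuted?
Substitute x = 0 into the relation:
x = 0: LHS = 2·0³ - 2·0 - 3 = -3, RHS = -0 + 1 = 1; -3 ≤ 1 — holds

The claim holds here, so x = 0 is not a counterexample. (A counterexample exists elsewhere, e.g. x = 2.)

Answer: No, x = 0 is not a counterexample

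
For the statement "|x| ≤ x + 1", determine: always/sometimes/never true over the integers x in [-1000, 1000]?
Holds at x = 0: LHS = |0| = 0, RHS = 0 + 1 = 1; 0 ≤ 1 — holds
Fails at x = -1: LHS = |-1| = 1, RHS = (-1) + 1 = 0; 1 ≤ 0 — FAILS
It is satisfied by some integers in the range but not all.

Answer: Sometimes true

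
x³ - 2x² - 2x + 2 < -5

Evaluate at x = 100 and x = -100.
x = 100: LHS = 100³ - 2·100² - 2·100 + 2 = 979802; 979802 < -5 — FAILS
x = -100: LHS = (-100)³ - 2·(-100)² - 2·(-100) + 2 = -1019798; -1019798 < -5 — holds

Answer: Partially: fails for x = 100, holds for x = -100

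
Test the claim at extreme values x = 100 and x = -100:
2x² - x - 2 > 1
x = 100: LHS = 2·100² - 100 - 2 = 19898; 19898 > 1 — holds
x = -100: LHS = 2·(-100)² - (-100) - 2 = 20098; 20098 > 1 — holds

Answer: Yes, holds for both x = 100 and x = -100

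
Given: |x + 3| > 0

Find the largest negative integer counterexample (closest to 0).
Testing negative integers from -1 downward:
x = -1: LHS = |(-1) + 3| = |2| = 2; 2 > 0 — holds
x = -2: LHS = |(-2) + 3| = |1| = 1; 1 > 0 — holds
x = -3: LHS = |(-3) + 3| = |0| = 0; 0 > 0 — FAILS  ← closest negative counterexample to 0

Answer: x = -3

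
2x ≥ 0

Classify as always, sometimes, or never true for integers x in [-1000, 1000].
Holds at x = 0: LHS = 2·0 = 0; 0 ≥ 0 — holds
Fails at x = -1: LHS = 2·(-1) = -2; -2 ≥ 0 — FAILS
It is satisfied by some integers in the range but not all.

Answer: Sometimes true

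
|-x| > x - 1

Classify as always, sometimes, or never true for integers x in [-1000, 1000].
Over all integers in [-1000, 1000], LHS − RHS is smallest at x = 0, where it equals 1:
x = 0: LHS = |-0| = |0| = 0, RHS = 0 - 1 = -1; 0 > -1 — holds
At the ends of the range:
x = -1000: LHS = |-(-1000)| = |1000| = 1000, RHS = (-1000) - 1 = -1001; 1000 > -1001 — holds
x = 1000: LHS = |-1000| = 1000, RHS = 1000 - 1 = 999; 1000 > 999 — holds
Hence LHS − RHS is never zero or negative, i.e. LHS > RHS throughout, so the relation holds for every integer in [-1000, 1000].

No counterexample exists.

Answer: Always true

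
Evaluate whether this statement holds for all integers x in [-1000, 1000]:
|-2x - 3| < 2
The claim fails at x = 0:
x = 0: LHS = |-2·0 - 3| = |-3| = 3; 3 < 2 — FAILS

Because a single integer refutes it, the statement is false.

Answer: False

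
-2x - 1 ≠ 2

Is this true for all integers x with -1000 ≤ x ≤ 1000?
Track d = LHS − RHS over the integers in [-1000, 1000]. Equality would need d = 0, but d changes sign only between consecutive integers, jumping over 0:
x = -2: LHS = -2·(-2) - 1 = 3; 3 ≠ 2 — holds  (d = 1)
x = -1: LHS = -2·(-1) - 1 = 1; 1 ≠ 2 — holds  (d = -1)
Away from these crossings d keeps a constant sign, and checking every integer in [-1000, 1000] confirms d ≠ 0 throughout. Hence the two sides are never equal, so the relation holds for every integer in [-1000, 1000].

No counterexample exists.

Answer: True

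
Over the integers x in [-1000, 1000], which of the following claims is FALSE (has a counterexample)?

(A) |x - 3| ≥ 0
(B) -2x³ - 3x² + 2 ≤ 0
(A) An absolute value is never negative, so the left side is ≥ 0 for every x, while the right side is 0. Tightest case in [-1000, 1000] is x = 3:
x = 3: LHS = |3 - 3| = |0| = 0; 0 ≥ 0 — holds
Hence LHS − RHS is never negative, i.e. LHS ≥ RHS throughout, so the relation holds for every integer in [-1000, 1000].

(B) x = 0: LHS = -2·0³ - 3·0² + 2 = 2; 2 ≤ 0 — FAILS

Only (B) has a counterexample.

Answer: B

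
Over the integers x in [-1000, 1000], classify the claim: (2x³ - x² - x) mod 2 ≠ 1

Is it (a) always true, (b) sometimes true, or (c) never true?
For a polynomial with integer coefficients, its value mod 2 depends only on x mod 2, so it suffices to check one representative of each residue class, x = 0, 1:
x = 0: LHS = (2·0³ - 0² - 0) mod 2 = 0 mod 2 = 0; 0 ≠ 1 — holds
x = 1: LHS = (2·1³ - 1² - 1) mod 2 = 0 mod 2 = 0; 0 ≠ 1 — holds
The relation holds in every residue class, so the relation holds for every integer in [-1000, 1000].

No counterexample exists.

Answer: Always true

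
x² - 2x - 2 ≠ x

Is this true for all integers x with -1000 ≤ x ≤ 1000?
Track d = LHS − RHS over the integers in [-1000, 1000]. Equality would need d = 0, but d changes sign only between consecutive integers, jumping over 0:
x = -1: LHS = (-1)² - 2·(-1) - 2 = 1; 1 ≠ -1 — holds  (d = 2)
x = 0: LHS = 0² - 2·0 - 2 = -2; -2 ≠ 0 — holds  (d = -2)
x = 3: LHS = 3² - 2·3 - 2 = 1; 1 ≠ 3 — holds  (d = -2)
x = 4: LHS = 4² - 2·4 - 2 = 6; 6 ≠ 4 — holds  (d = 2)
Away from these crossings d keeps a constant sign, and checking every integer in [-1000, 1000] confirms d ≠ 0 throughout. Hence the two sides are never equal, so the relation holds for every integer in [-1000, 1000].

No counterexample exists.

Answer: True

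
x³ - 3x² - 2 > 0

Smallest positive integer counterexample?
Testing positive integers:
x = 1: LHS = 1³ - 3·1² - 2 = -4; -4 > 0 — FAILS  ← smallest positive counterexample

Answer: x = 1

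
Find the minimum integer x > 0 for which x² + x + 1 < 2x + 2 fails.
Testing positive integers:
x = 1: LHS = 1² + 1 + 1 = 3, RHS = 2·1 + 2 = 4; 3 < 4 — holds
x = 2: LHS = 2² + 2 + 1 = 7, RHS = 2·2 + 2 = 6; 7 < 6 — FAILS  ← smallest positive counterexample

Answer: x = 2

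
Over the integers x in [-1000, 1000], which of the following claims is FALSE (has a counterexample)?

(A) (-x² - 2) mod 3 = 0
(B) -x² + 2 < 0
(A) x = 0: LHS = (-0² - 2) mod 3 = (-2) mod 3 = 1; 1 = 0 — FAILS
(B) x = 0: LHS = -0² + 2 = 2; 2 < 0 — FAILS

Answer: Both A and B are false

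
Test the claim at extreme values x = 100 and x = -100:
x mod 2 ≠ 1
x = 100: LHS = 100 mod 2 = 0; 0 ≠ 1 — holds
x = -100: LHS = (-100) mod 2 = 0; 0 ≠ 1 — holds

Answer: Yes, holds for both x = 100 and x = -100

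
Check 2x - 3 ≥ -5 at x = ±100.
x = 100: LHS = 2·100 - 3 = 197; 197 ≥ -5 — holds
x = -100: LHS = 2·(-100) - 3 = -203; -203 ≥ -5 — FAILS

Answer: Partially: holds for x = 100, fails for x = -100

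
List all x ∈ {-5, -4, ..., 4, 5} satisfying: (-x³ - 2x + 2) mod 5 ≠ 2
Holds for: {-4, -3, -2, -1, 1, 2, 3, 4}
Fails for: {-5, 0, 5}

Answer: {-4, -3, -2, -1, 1, 2, 3, 4}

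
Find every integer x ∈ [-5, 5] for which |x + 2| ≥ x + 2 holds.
Over all integers in [-5, 5], LHS − RHS is smallest at x = 0, where it equals 0:
x = 0: LHS = |0 + 2| = |2| = 2, RHS = 0 + 2 = 2; 2 ≥ 2 — holds
At the ends of the range:
x = -5: LHS = |(-5) + 2| = |-3| = 3, RHS = (-5) + 2 = -3; 3 ≥ -3 — holds
x = 5: LHS = |5 + 2| = |7| = 7, RHS = 5 + 2 = 7; 7 ≥ 7 — holds
Hence LHS − RHS is never negative, i.e. LHS ≥ RHS throughout, so the relation holds for every integer in [-5, 5].

Answer: All integers in [-5, 5]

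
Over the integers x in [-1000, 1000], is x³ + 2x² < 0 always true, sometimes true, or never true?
Holds at x = -3: LHS = (-3)³ + 2·(-3)² = -9; -9 < 0 — holds
Fails at x = 0: LHS = 0³ + 2·0² = 0; 0 < 0 — FAILS
It is satisfied by some integers in the range but not all.

Answer: Sometimes true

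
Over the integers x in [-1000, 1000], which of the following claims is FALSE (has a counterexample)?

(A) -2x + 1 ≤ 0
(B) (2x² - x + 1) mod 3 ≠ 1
(A) x = 0: LHS = -2·0 + 1 = 1; 1 ≤ 0 — FAILS
(B) x = 0: LHS = (2·0² - 0 + 1) mod 3 = 1 mod 3 = 1; 1 ≠ 1 — FAILS

Answer: Both A and B are false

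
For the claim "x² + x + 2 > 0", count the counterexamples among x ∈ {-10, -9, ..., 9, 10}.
Over all integers in [-10, 10], LHS − RHS is smallest at x = 0, where it equals 2:
x = 0: LHS = 0² + 0 + 2 = 2; 2 > 0 — holds
At the ends of the range:
x = -10: LHS = (-10)² + (-10) + 2 = 92; 92 > 0 — holds
x = 10: LHS = 10² + 10 + 2 = 112; 112 > 0 — holds
Hence LHS − RHS is never zero or negative, i.e. LHS > RHS throughout, so the relation holds for every integer in [-10, 10].

No counterexample appears in that range.

Answer: 0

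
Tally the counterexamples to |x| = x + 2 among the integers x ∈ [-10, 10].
Counterexamples in [-10, 10]: {-10, -9, -8, -7, -6, -5, -4, -3, -2, 0, 1, 2, 3, 4, 5, 6, 7, 8, 9, 10}.

Counting them gives 20 values.

Answer: 20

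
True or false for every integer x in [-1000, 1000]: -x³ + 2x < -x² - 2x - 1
The claim fails at x = 0:
x = 0: LHS = -0³ + 2·0 = 0, RHS = -0² - 2·0 - 1 = -1; 0 < -1 — FAILS

Because a single integer refutes it, the statement is false.

Answer: False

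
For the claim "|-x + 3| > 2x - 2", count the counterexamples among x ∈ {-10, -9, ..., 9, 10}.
Counterexamples in [-10, 10]: {2, 3, 4, 5, 6, 7, 8, 9, 10}.

Counting them gives 9 values.

Answer: 9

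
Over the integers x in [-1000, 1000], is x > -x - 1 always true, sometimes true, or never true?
Holds at x = 0: RHS = -0 - 1 = -1; 0 > -1 — holds
Fails at x = -1: RHS = -(-1) - 1 = 0; -1 > 0 — FAILS
It is satisfied by some integers in the range but not all.

Answer: Sometimes true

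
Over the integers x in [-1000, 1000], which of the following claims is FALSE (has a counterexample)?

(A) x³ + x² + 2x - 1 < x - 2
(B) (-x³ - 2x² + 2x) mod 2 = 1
(A) x = 0: LHS = 0³ + 0² + 2·0 - 1 = -1, RHS = 0 - 2 = -2; -1 < -2 — FAILS
(B) x = 0: LHS = (-0³ - 2·0² + 2·0) mod 2 = 0 mod 2 = 0; 0 = 1 — FAILS

Answer: Both A and B are false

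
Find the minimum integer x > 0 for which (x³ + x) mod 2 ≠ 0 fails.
Testing positive integers:
x = 1: LHS = (1³ + 1) mod 2 = 2 mod 2 = 0; 0 ≠ 0 — FAILS  ← smallest positive counterexample

Answer: x = 1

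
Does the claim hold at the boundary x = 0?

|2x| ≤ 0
x = 0: LHS = |2·0| = |0| = 0; 0 ≤ 0 — holds

The relation is satisfied at x = 0.

Answer: Yes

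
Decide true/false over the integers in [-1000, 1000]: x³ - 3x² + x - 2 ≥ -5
The claim fails at x = -1:
x = -1: LHS = (-1)³ - 3·(-1)² + (-1) - 2 = -7; -7 ≥ -5 — FAILS

Because a single integer refutes it, the statement is false.

Answer: False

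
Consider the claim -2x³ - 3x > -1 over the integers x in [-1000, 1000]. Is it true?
The claim fails at x = 1:
x = 1: LHS = -2·1³ - 3·1 = -5; -5 > -1 — FAILS

Because a single integer refutes it, the statement is false.

Answer: False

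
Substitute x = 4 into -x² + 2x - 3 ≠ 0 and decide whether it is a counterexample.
Substitute x = 4 into the relation:
x = 4: LHS = -4² + 2·4 - 3 = -11; -11 ≠ 0 — holds

The relation holds at x = 4, so it is not a counterexample.

Answer: No, x = 4 is not a counterexample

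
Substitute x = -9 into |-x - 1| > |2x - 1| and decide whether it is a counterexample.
Substitute x = -9 into the relation:
x = -9: LHS = |-(-9) - 1| = |8| = 8, RHS = |2·(-9) - 1| = |-19| = 19; 8 > 19 — FAILS

Since the claim fails at x = -9, this value is a counterexample.

Answer: Yes, x = -9 is a counterexample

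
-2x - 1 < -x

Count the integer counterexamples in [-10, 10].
Counterexamples in [-10, 10]: {-10, -9, -8, -7, -6, -5, -4, -3, -2, -1}.

Counting them gives 10 values.

Answer: 10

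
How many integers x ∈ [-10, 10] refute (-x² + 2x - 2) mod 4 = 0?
Counterexamples in [-10, 10]: {-10, -9, -8, -7, -6, -5, -4, -3, -2, -1, 0, 1, 2, 3, 4, 5, 6, 7, 8, 9, 10}.

Counting them gives 21 values.

Answer: 21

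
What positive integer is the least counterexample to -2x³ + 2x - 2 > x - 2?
Testing positive integers:
x = 1: LHS = -2·1³ + 2·1 - 2 = -2, RHS = 1 - 2 = -1; -2 > -1 — FAILS  ← smallest positive counterexample

Answer: x = 1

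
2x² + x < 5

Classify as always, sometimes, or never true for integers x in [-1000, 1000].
Holds at x = 0: LHS = 2·0² + 0 = 0; 0 < 5 — holds
Fails at x = 2: LHS = 2·2² + 2 = 10; 10 < 5 — FAILS
It is satisfied by some integers in the range but not all.

Answer: Sometimes true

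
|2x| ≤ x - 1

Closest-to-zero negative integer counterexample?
Testing negative integers from -1 downward:
x = -1: LHS = |2·(-1)| = |-2| = 2, RHS = (-1) - 1 = -2; 2 ≤ -2 — FAILS  ← closest negative counterexample to 0

Answer: x = -1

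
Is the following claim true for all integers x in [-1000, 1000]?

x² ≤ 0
The claim fails at x = 1:
x = 1: LHS = 1² = 1; 1 ≤ 0 — FAILS

Because a single integer refutes it, the statement is false.

Answer: False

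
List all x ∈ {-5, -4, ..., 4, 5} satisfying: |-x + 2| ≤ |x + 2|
Holds for: {0, 1, 2, 3, 4, 5}
Fails for: {-5, -4, -3, -2, -1}

Answer: {0, 1, 2, 3, 4, 5}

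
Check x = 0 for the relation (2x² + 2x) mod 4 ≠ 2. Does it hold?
x = 0: LHS = (2·0² + 2·0) mod 4 = 0 mod 4 = 0; 0 ≠ 2 — holds

The relation is satisfied at x = 0.

Answer: Yes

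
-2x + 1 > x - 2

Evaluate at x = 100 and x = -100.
x = 100: LHS = -2·100 + 1 = -199, RHS = 100 - 2 = 98; -199 > 98 — FAILS
x = -100: LHS = -2·(-100) + 1 = 201, RHS = (-100) - 2 = -102; 201 > -102 — holds

Answer: Partially: fails for x = 100, holds for x = -100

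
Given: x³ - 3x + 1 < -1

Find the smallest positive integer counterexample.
Testing positive integers:
x = 1: LHS = 1³ - 3·1 + 1 = -1; -1 < -1 — FAILS  ← smallest positive counterexample

Answer: x = 1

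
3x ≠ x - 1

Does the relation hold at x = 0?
x = 0: LHS = 3·0 = 0, RHS = 0 - 1 = -1; 0 ≠ -1 — holds

The relation is satisfied at x = 0.

Answer: Yes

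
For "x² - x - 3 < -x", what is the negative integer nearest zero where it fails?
Testing negative integers from -1 downward:
x = -1: LHS = (-1)² - (-1) - 3 = -1, RHS = -(-1) = 1; -1 < 1 — holds
x = -2: LHS = (-2)² - (-2) - 3 = 3, RHS = -(-2) = 2; 3 < 2 — FAILS  ← closest negative counterexample to 0

Answer: x = -2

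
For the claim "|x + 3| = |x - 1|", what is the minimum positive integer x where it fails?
Testing positive integers:
x = 1: LHS = |1 + 3| = |4| = 4, RHS = |1 - 1| = |0| = 0; 4 = 0 — FAILS  ← smallest positive counterexample

Answer: x = 1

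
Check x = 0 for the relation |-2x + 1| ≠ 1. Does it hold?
x = 0: LHS = |-2·0 + 1| = |1| = 1; 1 ≠ 1 — FAILS

The relation fails at x = 0, so x = 0 is a counterexample.

Answer: No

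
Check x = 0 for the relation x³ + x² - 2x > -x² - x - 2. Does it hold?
x = 0: LHS = 0³ + 0² - 2·0 = 0, RHS = -0² - 0 - 2 = -2; 0 > -2 — holds

The relation is satisfied at x = 0.

Answer: Yes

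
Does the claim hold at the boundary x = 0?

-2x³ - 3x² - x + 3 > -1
x = 0: LHS = -2·0³ - 3·0² - 0 + 3 = 3; 3 > -1 — holds

The relation is satisfied at x = 0.

Answer: Yes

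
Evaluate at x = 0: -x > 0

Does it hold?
x = 0: LHS = -0 = 0; 0 > 0 — FAILS

The relation fails at x = 0, so x = 0 is a counterexample.

Answer: No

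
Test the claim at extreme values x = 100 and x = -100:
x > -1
x = 100: 100 > -1 — holds
x = -100: -100 > -1 — FAILS

Answer: Partially: holds for x = 100, fails for x = -100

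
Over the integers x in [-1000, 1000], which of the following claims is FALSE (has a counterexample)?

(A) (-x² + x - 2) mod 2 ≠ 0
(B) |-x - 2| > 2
(A) x = 0: LHS = (-0² + 0 - 2) mod 2 = (-2) mod 2 = 0; 0 ≠ 0 — FAILS
(B) x = 0: LHS = |-0 - 2| = |-2| = 2; 2 > 2 — FAILS

Answer: Both A and B are false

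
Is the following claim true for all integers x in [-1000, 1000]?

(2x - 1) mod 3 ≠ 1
The claim fails at x = 1:
x = 1: LHS = (2·1 - 1) mod 3 = 1 mod 3 = 1; 1 ≠ 1 — FAILS

Because a single integer refutes it, the statement is false.

Answer: False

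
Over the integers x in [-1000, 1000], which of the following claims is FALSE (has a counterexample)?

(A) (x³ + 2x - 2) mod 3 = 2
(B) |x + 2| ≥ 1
(A) x = 0: LHS = (0³ + 2·0 - 2) mod 3 = (-2) mod 3 = 1; 1 = 2 — FAILS
(B) x = -2: LHS = |(-2) + 2| = |0| = 0; 0 ≥ 1 — FAILS

Answer: Both A and B are false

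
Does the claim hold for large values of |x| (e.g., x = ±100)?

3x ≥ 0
x = 100: LHS = 3·100 = 300; 300 ≥ 0 — holds
x = -100: LHS = 3·(-100) = -300; -300 ≥ 0 — FAILS

Answer: Partially: holds for x = 100, fails for x = -100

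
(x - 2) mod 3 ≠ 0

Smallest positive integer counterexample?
Testing positive integers:
x = 1: LHS = (1 - 2) mod 3 = (-1) mod 3 = 2; 2 ≠ 0 — holds
x = 2: LHS = (2 - 2) mod 3 = 0 mod 3 = 0; 0 ≠ 0 — FAILS  ← smallest positive counterexample

Answer: x = 2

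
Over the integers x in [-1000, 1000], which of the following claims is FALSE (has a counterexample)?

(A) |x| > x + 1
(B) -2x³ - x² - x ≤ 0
(A) x = 0: LHS = |0| = 0, RHS = 0 + 1 = 1; 0 > 1 — FAILS
(B) x = -1: LHS = -2·(-1)³ - (-1)² - (-1) = 2; 2 ≤ 0 — FAILS

Answer: Both A and B are false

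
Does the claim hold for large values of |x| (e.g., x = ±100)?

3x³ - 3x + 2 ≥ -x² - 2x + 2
x = 100: LHS = 3·100³ - 3·100 + 2 = 2999702, RHS = -100² - 2·100 + 2 = -10198; 2999702 ≥ -10198 — holds
x = -100: LHS = 3·(-100)³ - 3·(-100) + 2 = -2999698, RHS = -(-100)² - 2·(-100) + 2 = -9798; -2999698 ≥ -9798 — FAILS

Answer: Partially: holds for x = 100, fails for x = -100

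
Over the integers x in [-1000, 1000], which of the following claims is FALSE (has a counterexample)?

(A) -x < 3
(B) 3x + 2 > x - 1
(A) x = -3: LHS = -(-3) = 3; 3 < 3 — FAILS
(B) x = -2: LHS = 3·(-2) + 2 = -4, RHS = (-2) - 1 = -3; -4 > -3 — FAILS

Answer: Both A and B are false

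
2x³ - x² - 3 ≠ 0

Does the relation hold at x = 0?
x = 0: LHS = 2·0³ - 0² - 3 = -3; -3 ≠ 0 — holds

The relation is satisfied at x = 0.

Answer: Yes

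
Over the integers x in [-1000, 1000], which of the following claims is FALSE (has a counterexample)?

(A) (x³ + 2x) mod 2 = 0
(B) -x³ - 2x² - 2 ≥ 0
(A) x = 1: LHS = (1³ + 2·1) mod 2 = 3 mod 2 = 1; 1 = 0 — FAILS
(B) x = 0: LHS = -0³ - 2·0² - 2 = -2; -2 ≥ 0 — FAILS

Answer: Both A and B are false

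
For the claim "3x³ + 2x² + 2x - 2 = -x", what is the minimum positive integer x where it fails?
Testing positive integers:
x = 1: LHS = 3·1³ + 2·1² + 2·1 - 2 = 5; 5 = -1 — FAILS  ← smallest positive counterexample

Answer: x = 1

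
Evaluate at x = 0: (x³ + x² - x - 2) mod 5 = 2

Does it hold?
x = 0: LHS = (0³ + 0² - 0 - 2) mod 5 = (-2) mod 5 = 3; 3 = 2 — FAILS

The relation fails at x = 0, so x = 0 is a counterexample.

Answer: No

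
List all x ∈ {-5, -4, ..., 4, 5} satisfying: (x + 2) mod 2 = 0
Holds for: {-4, -2, 0, 2, 4}
Fails for: {-5, -3, -1, 1, 3, 5}

Answer: {-4, -2, 0, 2, 4}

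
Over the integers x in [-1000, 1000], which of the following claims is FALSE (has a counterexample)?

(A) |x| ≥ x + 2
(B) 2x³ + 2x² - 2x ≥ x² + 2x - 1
(A) x = 0: LHS = |0| = 0, RHS = 0 + 2 = 2; 0 ≥ 2 — FAILS
(B) x = -2: LHS = 2·(-2)³ + 2·(-2)² - 2·(-2) = -4, RHS = (-2)² + 2·(-2) - 1 = -1; -4 ≥ -1 — FAILS

Answer: Both A and B are false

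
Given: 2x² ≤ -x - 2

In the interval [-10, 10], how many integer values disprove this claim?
Counterexamples in [-10, 10]: {-10, -9, -8, -7, -6, -5, -4, -3, -2, -1, 0, 1, 2, 3, 4, 5, 6, 7, 8, 9, 10}.

Counting them gives 21 values.

Answer: 21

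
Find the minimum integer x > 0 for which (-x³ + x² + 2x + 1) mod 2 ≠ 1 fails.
Testing positive integers:
x = 1: LHS = (-1³ + 1² + 2·1 + 1) mod 2 = 3 mod 2 = 1; 1 ≠ 1 — FAILS  ← smallest positive counterexample

Answer: x = 1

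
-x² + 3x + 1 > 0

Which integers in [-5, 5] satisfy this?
Holds for: {0, 1, 2, 3}
Fails for: {-5, -4, -3, -2, -1, 4, 5}

Answer: {0, 1, 2, 3}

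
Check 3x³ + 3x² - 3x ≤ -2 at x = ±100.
x = 100: LHS = 3·100³ + 3·100² - 3·100 = 3029700; 3029700 ≤ -2 — FAILS
x = -100: LHS = 3·(-100)³ + 3·(-100)² - 3·(-100) = -2969700; -2969700 ≤ -2 — holds

Answer: Partially: fails for x = 100, holds for x = -100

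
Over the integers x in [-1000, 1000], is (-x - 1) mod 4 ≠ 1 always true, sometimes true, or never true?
Holds at x = 0: LHS = (-0 - 1) mod 4 = (-1) mod 4 = 3; 3 ≠ 1 — holds
Fails at x = 2: LHS = (-2 - 1) mod 4 = (-3) mod 4 = 1; 1 ≠ 1 — FAILS
It is satisfied by some integers in the range but not all.

Answer: Sometimes true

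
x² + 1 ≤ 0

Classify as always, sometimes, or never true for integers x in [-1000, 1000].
Over all integers in [-1000, 1000], LHS − RHS is smallest at x = 0, where it equals 1:
x = 0: LHS = 0² + 1 = 1; 1 ≤ 0 — FAILS
At the ends of the range:
x = -1000: LHS = (-1000)² + 1 = 1000001; 1000001 ≤ 0 — FAILS
x = 1000: LHS = 1000² + 1 = 1000001; 1000001 ≤ 0 — FAILS
Hence LHS − RHS is never zero or negative, i.e. LHS > RHS throughout, so the claimed relation (≤) fails for every integer in [-1000, 1000].

No integer in the range satisfies it.

Answer: Never true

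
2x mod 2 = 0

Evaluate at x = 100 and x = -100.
x = 100: LHS = (2·100) mod 2 = 200 mod 2 = 0; 0 = 0 — holds
x = -100: LHS = (2·(-100)) mod 2 = (-200) mod 2 = 0; 0 = 0 — holds

Answer: Yes, holds for both x = 100 and x = -100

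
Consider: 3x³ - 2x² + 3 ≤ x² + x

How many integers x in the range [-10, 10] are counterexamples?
Counterexamples in [-10, 10]: {0, 1, 2, 3, 4, 5, 6, 7, 8, 9, 10}.

Counting them gives 11 values.

Answer: 11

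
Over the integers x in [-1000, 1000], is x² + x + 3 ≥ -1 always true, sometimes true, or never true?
Over all integers in [-1000, 1000], LHS − RHS is smallest at x = 0, where it equals 4:
x = 0: LHS = 0² + 0 + 3 = 3; 3 ≥ -1 — holds
At the ends of the range:
x = -1000: LHS = (-1000)² + (-1000) + 3 = 999003; 999003 ≥ -1 — holds
x = 1000: LHS = 1000² + 1000 + 3 = 1001003; 1001003 ≥ -1 — holds
Hence LHS − RHS is never negative, i.e. LHS ≥ RHS throughout, so the relation holds for every integer in [-1000, 1000].

No counterexample exists.

Answer: Always true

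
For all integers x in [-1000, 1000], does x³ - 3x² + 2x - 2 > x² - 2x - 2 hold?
The claim fails at x = 0:
x = 0: LHS = 0³ - 3·0² + 2·0 - 2 = -2, RHS = 0² - 2·0 - 2 = -2; -2 > -2 — FAILS

Because a single integer refutes it, the statement is false.

Answer: False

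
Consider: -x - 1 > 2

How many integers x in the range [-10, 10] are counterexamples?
Counterexamples in [-10, 10]: {-3, -2, -1, 0, 1, 2, 3, 4, 5, 6, 7, 8, 9, 10}.

Counting them gives 14 values.

Answer: 14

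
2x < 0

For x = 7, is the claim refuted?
Substitute x = 7 into the relation:
x = 7: LHS = 2·7 = 14; 14 < 0 — FAILS

Since the claim fails at x = 7, this value is a counterexample.

Answer: Yes, x = 7 is a counterexample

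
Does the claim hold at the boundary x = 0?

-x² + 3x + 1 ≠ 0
x = 0: LHS = -0² + 3·0 + 1 = 1; 1 ≠ 0 — holds

The relation is satisfied at x = 0.

Answer: Yes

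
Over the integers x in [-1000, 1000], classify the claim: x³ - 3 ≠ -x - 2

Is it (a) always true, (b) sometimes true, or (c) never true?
Track d = LHS − RHS over the integers in [-1000, 1000]. Equality would need d = 0, but d changes sign only between consecutive integers, jumping over 0:
x = 0: LHS = 0³ - 3 = -3, RHS = -0 - 2 = -2; -3 ≠ -2 — holds  (d = -1)
x = 1: LHS = 1³ - 3 = -2, RHS = -1 - 2 = -3; -2 ≠ -3 — holds  (d = 1)
Away from these crossings d keeps a constant sign, and checking every integer in [-1000, 1000] confirms d ≠ 0 throughout. Hence the two sides are never equal, so the relation holds for every integer in [-1000, 1000].

No counterexample exists.

Answer: Always true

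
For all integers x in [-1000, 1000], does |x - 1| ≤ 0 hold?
The claim fails at x = 0:
x = 0: LHS = |0 - 1| = |-1| = 1; 1 ≤ 0 — FAILS

Because a single integer refutes it, the statement is false.

Answer: False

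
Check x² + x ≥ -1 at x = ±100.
x = 100: LHS = 100² + 100 = 10100; 10100 ≥ -1 — holds
x = -100: LHS = (-100)² + (-100) = 9900; 9900 ≥ -1 — holds

Answer: Yes, holds for both x = 100 and x = -100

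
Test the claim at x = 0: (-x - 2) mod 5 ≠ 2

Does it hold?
x = 0: LHS = (-0 - 2) mod 5 = (-2) mod 5 = 3; 3 ≠ 2 — holds

The relation is satisfied at x = 0.

Answer: Yes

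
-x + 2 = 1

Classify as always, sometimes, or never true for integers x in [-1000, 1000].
Holds at x = 1: LHS = -1 + 2 = 1; 1 = 1 — holds
Fails at x = 0: LHS = -0 + 2 = 2; 2 = 1 — FAILS
It is satisfied by some integers in the range but not all.

Answer: Sometimes true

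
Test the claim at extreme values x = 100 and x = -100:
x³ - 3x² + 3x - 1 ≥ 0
x = 100: LHS = 100³ - 3·100² + 3·100 - 1 = 970299; 970299 ≥ 0 — holds
x = -100: LHS = (-100)³ - 3·(-100)² + 3·(-100) - 1 = -1030301; -1030301 ≥ 0 — FAILS

Answer: Partially: holds for x = 100, fails for x = -100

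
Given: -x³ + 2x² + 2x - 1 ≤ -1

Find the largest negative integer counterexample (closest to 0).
Testing negative integers from -1 downward:
x = -1: LHS = -(-1)³ + 2·(-1)² + 2·(-1) - 1 = 0; 0 ≤ -1 — FAILS  ← closest negative counterexample to 0

Answer: x = -1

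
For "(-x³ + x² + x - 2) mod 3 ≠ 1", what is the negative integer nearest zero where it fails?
Testing negative integers from -1 downward:
x = -1: LHS = (-(-1)³ + (-1)² + (-1) - 2) mod 3 = (-1) mod 3 = 2; 2 ≠ 1 — holds
x = -2: LHS = (-(-2)³ + (-2)² + (-2) - 2) mod 3 = 8 mod 3 = 2; 2 ≠ 1 — holds
x = -3: LHS = (-(-3)³ + (-3)² + (-3) - 2) mod 3 = 31 mod 3 = 1; 1 ≠ 1 — FAILS  ← closest negative counterexample to 0

Answer: x = -3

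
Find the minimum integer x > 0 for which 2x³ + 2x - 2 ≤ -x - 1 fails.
Testing positive integers:
x = 1: LHS = 2·1³ + 2·1 - 2 = 2, RHS = -1 - 1 = -2; 2 ≤ -2 — FAILS  ← smallest positive counterexample

Answer: x = 1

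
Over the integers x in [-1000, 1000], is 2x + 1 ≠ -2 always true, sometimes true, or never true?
Track d = LHS − RHS over the integers in [-1000, 1000]. Equality would need d = 0, but d changes sign only between consecutive integers, jumping over 0:
x = -2: LHS = 2·(-2) + 1 = -3; -3 ≠ -2 — holds  (d = -1)
x = -1: LHS = 2·(-1) + 1 = -1; -1 ≠ -2 — holds  (d = 1)
Away from these crossings d keeps a constant sign, and checking every integer in [-1000, 1000] confirms d ≠ 0 throughout. Hence the two sides are never equal, so the relation holds for every integer in [-1000, 1000].

No counterexample exists.

Answer: Always true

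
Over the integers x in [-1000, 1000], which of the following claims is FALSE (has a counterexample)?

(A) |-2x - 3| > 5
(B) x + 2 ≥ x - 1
(A) x = 0: LHS = |-2·0 - 3| = |-3| = 3; 3 > 5 — FAILS

(B) Over all integers in [-1000, 1000], LHS − RHS is smallest at x = 0, where it equals 3:
x = 0: LHS = 0 + 2 = 2, RHS = 0 - 1 = -1; 2 ≥ -1 — holds
At the ends of the range:
x = -1000: LHS = (-1000) + 2 = -998, RHS = (-1000) - 1 = -1001; -998 ≥ -1001 — holds
x = 1000: LHS = 1000 + 2 = 1002, RHS = 1000 - 1 = 999; 1002 ≥ 999 — holds
Hence LHS − RHS is never negative, i.e. LHS ≥ RHS throughout, so the relation holds for every integer in [-1000, 1000].

Only (A) has a counterexample.

Answer: A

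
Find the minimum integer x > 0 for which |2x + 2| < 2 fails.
Testing positive integers:
x = 1: LHS = |2·1 + 2| = |4| = 4; 4 < 2 — FAILS  ← smallest positive counterexample

Answer: x = 1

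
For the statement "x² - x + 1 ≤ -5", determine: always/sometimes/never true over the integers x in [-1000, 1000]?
Over all integers in [-1000, 1000], LHS − RHS is smallest at x = 0, where it equals 6:
x = 0: LHS = 0² - 0 + 1 = 1; 1 ≤ -5 — FAILS
At the ends of the range:
x = -1000: LHS = (-1000)² - (-1000) + 1 = 1001001; 1001001 ≤ -5 — FAILS
x = 1000: LHS = 1000² - 1000 + 1 = 999001; 999001 ≤ -5 — FAILS
Hence LHS − RHS is never zero or negative, i.e. LHS > RHS throughout, so the claimed relation (≤) fails for every integer in [-1000, 1000].

No integer in the range satisfies it.

Answer: Never true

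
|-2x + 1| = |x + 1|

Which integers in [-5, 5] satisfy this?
Holds for: {0, 2}
Fails for: {-5, -4, -3, -2, -1, 1, 3, 4, 5}

Answer: {0, 2}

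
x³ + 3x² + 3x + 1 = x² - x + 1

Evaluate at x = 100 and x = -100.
x = 100: LHS = 100³ + 3·100² + 3·100 + 1 = 1030301, RHS = 100² - 100 + 1 = 9901; 1030301 = 9901 — FAILS
x = -100: LHS = (-100)³ + 3·(-100)² + 3·(-100) + 1 = -970299, RHS = (-100)² - (-100) + 1 = 10101; -970299 = 10101 — FAILS

Answer: No, fails for both x = 100 and x = -100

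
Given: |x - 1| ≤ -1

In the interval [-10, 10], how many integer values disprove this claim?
Counterexamples in [-10, 10]: {-10, -9, -8, -7, -6, -5, -4, -3, -2, -1, 0, 1, 2, 3, 4, 5, 6, 7, 8, 9, 10}.

Counting them gives 21 values.

Answer: 21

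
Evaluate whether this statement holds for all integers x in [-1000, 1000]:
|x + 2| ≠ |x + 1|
Track d = LHS − RHS over the integers in [-1000, 1000]. Equality would need d = 0, but d changes sign only between consecutive integers, jumping over 0:
x = -2: LHS = |(-2) + 2| = |0| = 0, RHS = |(-2) + 1| = |-1| = 1; 0 ≠ 1 — holds  (d = -1)
x = -1: LHS = |(-1) + 2| = |1| = 1, RHS = |(-1) + 1| = |0| = 0; 1 ≠ 0 — holds  (d = 1)
Away from these crossings d keeps a constant sign, and checking every integer in [-1000, 1000] confirms d ≠ 0 throughout. Hence the two sides are never equal, so the relation holds for every integer in [-1000, 1000].

No counterexample exists.

Answer: True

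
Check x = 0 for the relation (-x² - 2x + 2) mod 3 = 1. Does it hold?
x = 0: LHS = (-0² - 2·0 + 2) mod 3 = 2 mod 3 = 2; 2 = 1 — FAILS

The relation fails at x = 0, so x = 0 is a counterexample.

Answer: No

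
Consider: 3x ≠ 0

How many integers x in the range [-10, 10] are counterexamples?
Counterexamples in [-10, 10]: {0}.

Counting them gives 1 values.

Answer: 1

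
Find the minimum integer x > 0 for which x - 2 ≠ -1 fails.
Testing positive integers:
x = 1: LHS = 1 - 2 = -1; -1 ≠ -1 — FAILS  ← smallest positive counterexample

Answer: x = 1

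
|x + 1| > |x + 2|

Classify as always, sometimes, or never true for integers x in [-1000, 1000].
Holds at x = -2: LHS = |(-2) + 1| = |-1| = 1, RHS = |(-2) + 2| = |0| = 0; 1 > 0 — holds
Fails at x = 0: LHS = |0 + 1| = |1| = 1, RHS = |0 + 2| = |2| = 2; 1 > 2 — FAILS
It is satisfied by some integers in the range but not all.

Answer: Sometimes true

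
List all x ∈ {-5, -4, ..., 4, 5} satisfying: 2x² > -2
Over all integers in [-5, 5], LHS − RHS is smallest at x = 0, where it equals 2:
x = 0: LHS = 2·0² = 0; 0 > -2 — holds
At the ends of the range:
x = -5: LHS = 2·(-5)² = 50; 50 > -2 — holds
x = 5: LHS = 2·5² = 50; 50 > -2 — holds
Hence LHS − RHS is never zero or negative, i.e. LHS > RHS throughout, so the relation holds for every integer in [-5, 5].

Answer: All integers in [-5, 5]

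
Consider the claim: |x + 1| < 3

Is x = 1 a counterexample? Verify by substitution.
Substitute x = 1 into the relation:
x = 1: LHS = |1 + 1| = |2| = 2; 2 < 3 — holds

The claim holds here, so x = 1 is not a counterexample. (A counterexample exists elsewhere, e.g. x = 2.)

Answer: No, x = 1 is not a counterexample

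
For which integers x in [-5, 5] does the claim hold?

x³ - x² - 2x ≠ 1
Track d = LHS − RHS over the integers in [-5, 5]. Equality would need d = 0, but d changes sign only between consecutive integers, jumping over 0:
x = 2: LHS = 2³ - 2² - 2·2 = 0; 0 ≠ 1 — holds  (d = -1)
x = 3: LHS = 3³ - 3² - 2·3 = 12; 12 ≠ 1 — holds  (d = 11)
Away from these crossings d keeps a constant sign, and checking every integer in [-5, 5] confirms d ≠ 0 throughout. Hence the two sides are never equal, so the relation holds for every integer in [-5, 5].

Answer: All integers in [-5, 5]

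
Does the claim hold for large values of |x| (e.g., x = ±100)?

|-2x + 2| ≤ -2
x = 100: LHS = |-2·100 + 2| = |-198| = 198; 198 ≤ -2 — FAILS
x = -100: LHS = |-2·(-100) + 2| = |202| = 202; 202 ≤ -2 — FAILS

Answer: No, fails for both x = 100 and x = -100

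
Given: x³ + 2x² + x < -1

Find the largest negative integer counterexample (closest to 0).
Testing negative integers from -1 downward:
x = -1: LHS = (-1)³ + 2·(-1)² + (-1) = 0; 0 < -1 — FAILS  ← closest negative counterexample to 0

Answer: x = -1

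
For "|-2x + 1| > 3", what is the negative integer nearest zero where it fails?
Testing negative integers from -1 downward:
x = -1: LHS = |-2·(-1) + 1| = |3| = 3; 3 > 3 — FAILS  ← closest negative counterexample to 0

Answer: x = -1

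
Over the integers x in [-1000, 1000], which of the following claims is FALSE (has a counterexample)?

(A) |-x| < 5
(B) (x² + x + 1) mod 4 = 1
(A) x = 5: LHS = |-5| = 5; 5 < 5 — FAILS
(B) x = 1: LHS = (1² + 1 + 1) mod 4 = 3 mod 4 = 3; 3 = 1 — FAILS

Answer: Both A and B are false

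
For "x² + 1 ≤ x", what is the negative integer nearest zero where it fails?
Testing negative integers from -1 downward:
x = -1: LHS = (-1)² + 1 = 2; 2 ≤ -1 — FAILS  ← closest negative counterexample to 0

Answer: x = -1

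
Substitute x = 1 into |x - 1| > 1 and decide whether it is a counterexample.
Substitute x = 1 into the relation:
x = 1: LHS = |1 - 1| = |0| = 0; 0 > 1 — FAILS

Since the claim fails at x = 1, this value is a counterexample.

Answer: Yes, x = 1 is a counterexample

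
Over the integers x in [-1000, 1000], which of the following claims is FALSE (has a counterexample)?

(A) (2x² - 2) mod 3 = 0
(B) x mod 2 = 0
(A) x = 0: LHS = (2·0² - 2) mod 3 = (-2) mod 3 = 1; 1 = 0 — FAILS
(B) x = 1: LHS = 1 mod 2 = 1; 1 = 0 — FAILS

Answer: Both A and B are false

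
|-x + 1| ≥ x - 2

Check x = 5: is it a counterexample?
Substitute x = 5 into the relation:
x = 5: LHS = |-5 + 1| = |-4| = 4, RHS = 5 - 2 = 3; 4 ≥ 3 — holds

The relation holds at x = 5, so it is not a counterexample.

Answer: No, x = 5 is not a counterexample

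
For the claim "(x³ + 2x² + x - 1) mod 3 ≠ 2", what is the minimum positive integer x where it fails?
Testing positive integers:
x = 1: LHS = (1³ + 2·1² + 1 - 1) mod 3 = 3 mod 3 = 0; 0 ≠ 2 — holds
x = 2: LHS = (2³ + 2·2² + 2 - 1) mod 3 = 17 mod 3 = 2; 2 ≠ 2 — FAILS  ← smallest positive counterexample

Answer: x = 2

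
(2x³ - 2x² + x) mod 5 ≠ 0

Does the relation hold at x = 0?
x = 0: LHS = (2·0³ - 2·0² + 0) mod 5 = 0 mod 5 = 0; 0 ≠ 0 — FAILS

The relation fails at x = 0, so x = 0 is a counterexample.

Answer: No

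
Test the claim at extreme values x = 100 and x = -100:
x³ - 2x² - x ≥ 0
x = 100: LHS = 100³ - 2·100² - 100 = 979900; 979900 ≥ 0 — holds
x = -100: LHS = (-100)³ - 2·(-100)² - (-100) = -1019900; -1019900 ≥ 0 — FAILS

Answer: Partially: holds for x = 100, fails for x = -100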